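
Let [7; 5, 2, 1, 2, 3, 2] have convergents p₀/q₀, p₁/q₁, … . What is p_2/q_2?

Using pₖ = aₖpₖ₋₁ + pₖ₋₂, qₖ = aₖqₖ₋₁ + qₖ₋₂ (with p₋₁=1, p₋₂=0, q₋₁=0, q₋₂=1):
  k=0: a=7, p=7, q=1
  k=1: a=5, p=36, q=5
  k=2: a=2, p=79, q=11

79/11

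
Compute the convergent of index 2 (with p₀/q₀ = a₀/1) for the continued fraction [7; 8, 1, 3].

Using pₖ = aₖpₖ₋₁ + pₖ₋₂, qₖ = aₖqₖ₋₁ + qₖ₋₂ (with p₋₁=1, p₋₂=0, q₋₁=0, q₋₂=1):
  k=0: a=7, p=7, q=1
  k=1: a=8, p=57, q=8
  k=2: a=1, p=64, q=9

64/9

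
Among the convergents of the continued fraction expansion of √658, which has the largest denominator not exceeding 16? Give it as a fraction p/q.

√658 = [25; 1, 1, 1, 6, 1, 1, 1, 50, …] (period length 8).
Convergents:
  p_0/q_0 = 25/1
  p_1/q_1 = 26/1
  p_2/q_2 = 51/2
  p_3/q_3 = 77/3
  p_4/q_4 = 513/20
q_3 = 3 ≤ 16 < 20 = q_4, so the answer is 77/3.

77/3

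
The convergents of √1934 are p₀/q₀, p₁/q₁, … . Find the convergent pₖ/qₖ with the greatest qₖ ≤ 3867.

√1934 = [43; 1, 42, 1, 86, …] (period length 4).
Convergents:
  p_0/q_0 = 43/1
  p_1/q_1 = 44/1
  p_2/q_2 = 1891/43
  p_3/q_3 = 1935/44
  p_4/q_4 = 168301/3827
  p_5/q_5 = 170236/3871
q_4 = 3827 ≤ 3867 < 3871 = q_5, so the answer is 168301/3827.

168301/3827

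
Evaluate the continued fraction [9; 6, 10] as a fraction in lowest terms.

559/61

Using pₖ = aₖpₖ₋₁ + pₖ₋₂ and qₖ = aₖqₖ₋₁ + qₖ₋₂:
  k=0: a=9, p=9, q=1
  k=1: a=6, p=55, q=6
  k=2: a=10, p=559, q=61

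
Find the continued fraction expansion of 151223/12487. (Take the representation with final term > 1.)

[12; 9, 18, 6, 1, 10]

151223 = 12·12487 + 1379
12487 = 9·1379 + 76
1379 = 18·76 + 11
76 = 6·11 + 10
11 = 1·10 + 1
10 = 10·1 + 0  (stop)
So 151223/12487 = [12; 9, 18, 6, 1, 10].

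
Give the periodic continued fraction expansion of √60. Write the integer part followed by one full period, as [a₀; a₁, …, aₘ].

[7; 1, 2, 1, 14]

a₀ = ⌊√60⌋ = 7.
With m₀=0, d₀=1 and mₖ₊₁ = dₖaₖ − mₖ, dₖ₊₁ = (n − mₖ₊₁²)/dₖ, aₖ₊₁ = ⌊(a₀+mₖ₊₁)/dₖ₊₁⌋:
  k=1: m=7, d=11, a=1
  k=2: m=4, d=4, a=2
  k=3: m=4, d=11, a=1
  k=4: m=7, d=1, a=14
d=1 and a=2a₀=14 at k=4, so the next step gives (m, d) = (7, 11) again — its k=1 value — and the period has length 4.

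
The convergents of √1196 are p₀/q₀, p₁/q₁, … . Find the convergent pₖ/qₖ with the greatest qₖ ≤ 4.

69/2

√1196 = [34; 1, 1, 2, 1, 1, 68, …] (period length 6).
Convergents:
  p_0/q_0 = 34/1
  p_1/q_1 = 35/1
  p_2/q_2 = 69/2
  p_3/q_3 = 173/5
q_2 = 2 ≤ 4 < 5 = q_3, so the answer is 69/2.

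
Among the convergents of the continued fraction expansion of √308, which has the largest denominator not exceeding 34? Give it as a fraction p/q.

√308 = [17; 1, 1, 4, 1, 1, 34, …] (period length 6).
Convergents:
  p_0/q_0 = 17/1
  p_1/q_1 = 18/1
  p_2/q_2 = 35/2
  p_3/q_3 = 158/9
  p_4/q_4 = 193/11
  p_5/q_5 = 351/20
  p_6/q_6 = 12127/691
q_5 = 20 ≤ 34 < 691 = q_6, so the answer is 351/20.

351/20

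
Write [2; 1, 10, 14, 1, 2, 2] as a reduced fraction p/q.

Using pₖ = aₖpₖ₋₁ + pₖ₋₂ and qₖ = aₖqₖ₋₁ + qₖ₋₂:
  k=0: a=2, p=2, q=1
  k=1: a=1, p=3, q=1
  k=2: a=10, p=32, q=11
  k=3: a=14, p=451, q=155
  k=4: a=1, p=483, q=166
  k=5: a=2, p=1417, q=487
  k=6: a=2, p=3317, q=1140

3317/1140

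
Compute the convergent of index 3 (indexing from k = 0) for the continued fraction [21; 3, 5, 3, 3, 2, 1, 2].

1087/51

Using pₖ = aₖpₖ₋₁ + pₖ₋₂, qₖ = aₖqₖ₋₁ + qₖ₋₂ (with p₋₁=1, p₋₂=0, q₋₁=0, q₋₂=1):
  k=0: a=21, p=21, q=1
  k=1: a=3, p=64, q=3
  k=2: a=5, p=341, q=16
  k=3: a=3, p=1087, q=51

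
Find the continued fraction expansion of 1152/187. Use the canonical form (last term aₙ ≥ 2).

[6; 6, 4, 3, 2]

1152 = 6·187 + 30
187 = 6·30 + 7
30 = 4·7 + 2
7 = 3·2 + 1
2 = 2·1 + 0  (stop)
So 1152/187 = [6; 6, 4, 3, 2].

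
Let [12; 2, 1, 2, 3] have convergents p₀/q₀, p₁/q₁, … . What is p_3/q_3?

Using pₖ = aₖpₖ₋₁ + pₖ₋₂, qₖ = aₖqₖ₋₁ + qₖ₋₂ (with p₋₁=1, p₋₂=0, q₋₁=0, q₋₂=1):
  k=0: a=12, p=12, q=1
  k=1: a=2, p=25, q=2
  k=2: a=1, p=37, q=3
  k=3: a=2, p=99, q=8

99/8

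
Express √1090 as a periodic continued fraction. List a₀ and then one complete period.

[33; 66]

a₀ = ⌊√1090⌋ = 33.
With m₀=0, d₀=1 and mₖ₊₁ = dₖaₖ − mₖ, dₖ₊₁ = (n − mₖ₊₁²)/dₖ, aₖ₊₁ = ⌊(a₀+mₖ₊₁)/dₖ₊₁⌋:
  k=1: m=33, d=1, a=66
d=1 and a=2a₀=66 at k=1, so the next step gives (m, d) = (33, 1) again — its k=1 value — and the period has length 1.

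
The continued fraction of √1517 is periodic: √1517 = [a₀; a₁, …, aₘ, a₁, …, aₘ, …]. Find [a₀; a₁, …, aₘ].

[38; 1, 18, 2, 18, 1, 76]

a₀ = ⌊√1517⌋ = 38.
With m₀=0, d₀=1 and mₖ₊₁ = dₖaₖ − mₖ, dₖ₊₁ = (n − mₖ₊₁²)/dₖ, aₖ₊₁ = ⌊(a₀+mₖ₊₁)/dₖ₊₁⌋:
  k=1: m=38, d=73, a=1
  k=2: m=35, d=4, a=18
  k=3: m=37, d=37, a=2
  k=4: m=37, d=4, a=18
  k=5: m=35, d=73, a=1
  k=6: m=38, d=1, a=76
d=1 and a=2a₀=76 at k=6, so the next step gives (m, d) = (38, 73) again — its k=1 value — and the period has length 6.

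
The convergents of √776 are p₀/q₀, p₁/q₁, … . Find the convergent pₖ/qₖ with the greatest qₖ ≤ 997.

10892/391

√776 = [27; 1, 5, 1, 54, …] (period length 4).
Convergents:
  p_0/q_0 = 27/1
  p_1/q_1 = 28/1
  p_2/q_2 = 167/6
  p_3/q_3 = 195/7
  p_4/q_4 = 10697/384
  p_5/q_5 = 10892/391
  p_6/q_6 = 65157/2339
q_5 = 391 ≤ 997 < 2339 = q_6, so the answer is 10892/391.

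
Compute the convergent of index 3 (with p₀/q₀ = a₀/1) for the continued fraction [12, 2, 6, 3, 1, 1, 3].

511/41

Using pₖ = aₖpₖ₋₁ + pₖ₋₂, qₖ = aₖqₖ₋₁ + qₖ₋₂ (with p₋₁=1, p₋₂=0, q₋₁=0, q₋₂=1):
  k=0: a=12, p=12, q=1
  k=1: a=2, p=25, q=2
  k=2: a=6, p=162, q=13
  k=3: a=3, p=511, q=41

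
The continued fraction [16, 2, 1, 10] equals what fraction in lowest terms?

Fold from the inside: start with 10/1.
  1 + 1/10 = 11/10
  2 + 10/11 = 32/11
  16 + 11/32 = 523/32

523/32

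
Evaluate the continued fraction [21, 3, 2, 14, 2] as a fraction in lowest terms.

4449/209

Fold from the inside: start with 2/1.
  14 + 1/2 = 29/2
  2 + 2/29 = 60/29
  3 + 29/60 = 209/60
  21 + 60/209 = 4449/209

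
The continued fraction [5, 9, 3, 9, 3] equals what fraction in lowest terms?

Using pₖ = aₖpₖ₋₁ + pₖ₋₂ and qₖ = aₖqₖ₋₁ + qₖ₋₂:
  k=0: a=5, p=5, q=1
  k=1: a=9, p=46, q=9
  k=2: a=3, p=143, q=28
  k=3: a=9, p=1333, q=261
  k=4: a=3, p=4142, q=811

4142/811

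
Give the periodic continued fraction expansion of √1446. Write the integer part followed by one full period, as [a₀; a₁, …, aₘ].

a₀ = ⌊√1446⌋ = 38.
With m₀=0, d₀=1 and mₖ₊₁ = dₖaₖ − mₖ, dₖ₊₁ = (n − mₖ₊₁²)/dₖ, aₖ₊₁ = ⌊(a₀+mₖ₊₁)/dₖ₊₁⌋:
  k=1: m=38, d=2, a=38
  k=2: m=38, d=1, a=76
d=1 and a=2a₀=76 at k=2, so the next step gives (m, d) = (38, 2) again — its k=1 value — and the period has length 2.

[38; 38, 76]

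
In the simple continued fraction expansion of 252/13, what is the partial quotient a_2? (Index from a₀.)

252 = 19·13 + 5   →  a_0 = 19
13 = 2·5 + 3   →  a_1 = 2
5 = 1·3 + 2   →  a_2 = 1

1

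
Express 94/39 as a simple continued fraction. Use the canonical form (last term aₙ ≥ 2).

[2; 2, 2, 3, 2]

94 = 2*39 + 16
39 = 2*16 + 7
16 = 2*7 + 2
7 = 3*2 + 1
2 = 2*1 + 0  (stop)
So 94/39 = [2; 2, 2, 3, 2].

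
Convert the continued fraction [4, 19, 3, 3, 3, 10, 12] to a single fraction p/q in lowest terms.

Fold from the inside: start with 12/1.
  10 + 1/12 = 121/12
  3 + 12/121 = 375/121
  3 + 121/375 = 1246/375
  3 + 375/1246 = 4113/1246
  19 + 1246/4113 = 79393/4113
  4 + 4113/79393 = 321685/79393

321685/79393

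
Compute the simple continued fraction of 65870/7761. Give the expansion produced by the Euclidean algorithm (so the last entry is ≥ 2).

65870 = 8×7761 + 3782
7761 = 2×3782 + 197
3782 = 19×197 + 39
197 = 5×39 + 2
39 = 19×2 + 1
2 = 2×1 + 0  (stop)
So 65870/7761 = [8; 2, 19, 5, 19, 2].

[8; 2, 19, 5, 19, 2]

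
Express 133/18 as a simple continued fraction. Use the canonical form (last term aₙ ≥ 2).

133 = 7·18 + 7
18 = 2·7 + 4
7 = 1·4 + 3
4 = 1·3 + 1
3 = 3·1 + 0  (stop)
So 133/18 = [7; 2, 1, 1, 3].

[7; 2, 1, 1, 3]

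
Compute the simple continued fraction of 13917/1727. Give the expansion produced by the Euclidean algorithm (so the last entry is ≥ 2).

13917 = 8*1727 + 101
1727 = 17*101 + 10
101 = 10*10 + 1
10 = 10*1 + 0  (stop)
So 13917/1727 = [8; 17, 10, 10].

[8; 17, 10, 10]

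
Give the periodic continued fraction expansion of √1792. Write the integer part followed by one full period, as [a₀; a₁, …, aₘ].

a₀ = ⌊√1792⌋ = 42.
With m₀=0, d₀=1 and mₖ₊₁ = dₖaₖ − mₖ, dₖ₊₁ = (n − mₖ₊₁²)/dₖ, aₖ₊₁ = ⌊(a₀+mₖ₊₁)/dₖ₊₁⌋:
  k=1: m=42, d=28, a=3
  k=2: m=42, d=1, a=84
d=1 and a=2a₀=84 at k=2, so the next step gives (m, d) = (42, 28) again — its k=1 value — and the period has length 2.

[42; 3, 84]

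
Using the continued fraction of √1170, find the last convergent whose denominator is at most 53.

1334/39

√1170 = [34; 4, 1, 6, 1, 4, 68, …] (period length 6).
Convergents:
  p_0/q_0 = 34/1
  p_1/q_1 = 137/4
  p_2/q_2 = 171/5
  p_3/q_3 = 1163/34
  p_4/q_4 = 1334/39
  p_5/q_5 = 6499/190
q_4 = 39 ≤ 53 < 190 = q_5, so the answer is 1334/39.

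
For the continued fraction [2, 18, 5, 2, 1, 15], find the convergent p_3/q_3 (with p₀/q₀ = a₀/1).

411/200

Using pₖ = aₖpₖ₋₁ + pₖ₋₂, qₖ = aₖqₖ₋₁ + qₖ₋₂ (with p₋₁=1, p₋₂=0, q₋₁=0, q₋₂=1):
  k=0: a=2, p=2, q=1
  k=1: a=18, p=37, q=18
  k=2: a=5, p=187, q=91
  k=3: a=2, p=411, q=200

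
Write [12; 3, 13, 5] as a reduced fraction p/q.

2502/203

Using pₖ = aₖpₖ₋₁ + pₖ₋₂ and qₖ = aₖqₖ₋₁ + qₖ₋₂:
  k=0: a=12, p=12, q=1
  k=1: a=3, p=37, q=3
  k=2: a=13, p=493, q=40
  k=3: a=5, p=2502, q=203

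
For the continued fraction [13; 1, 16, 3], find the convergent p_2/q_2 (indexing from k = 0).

237/17

Using pₖ = aₖpₖ₋₁ + pₖ₋₂, qₖ = aₖqₖ₋₁ + qₖ₋₂ (with p₋₁=1, p₋₂=0, q₋₁=0, q₋₂=1):
  k=0: a=13, p=13, q=1
  k=1: a=1, p=14, q=1
  k=2: a=16, p=237, q=17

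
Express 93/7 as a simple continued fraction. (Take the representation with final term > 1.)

93 = 13·7 + 2
7 = 3·2 + 1
2 = 2·1 + 0  (stop)
So 93/7 = [13; 3, 2].

[13; 3, 2]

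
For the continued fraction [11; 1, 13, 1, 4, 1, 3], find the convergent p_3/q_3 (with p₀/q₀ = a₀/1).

Using pₖ = aₖpₖ₋₁ + pₖ₋₂, qₖ = aₖqₖ₋₁ + qₖ₋₂ (with p₋₁=1, p₋₂=0, q₋₁=0, q₋₂=1):
  k=0: a=11, p=11, q=1
  k=1: a=1, p=12, q=1
  k=2: a=13, p=167, q=14
  k=3: a=1, p=179, q=15

179/15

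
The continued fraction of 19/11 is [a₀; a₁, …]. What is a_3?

19 = 1·11 + 8   →  a_0 = 1
11 = 1·8 + 3   →  a_1 = 1
8 = 2·3 + 2   →  a_2 = 2
3 = 1·2 + 1   →  a_3 = 1

1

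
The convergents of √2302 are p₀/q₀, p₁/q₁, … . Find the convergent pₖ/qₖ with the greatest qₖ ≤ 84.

2303/48

√2302 = [47; 1, 46, 1, 94, …] (period length 4).
Convergents:
  p_0/q_0 = 47/1
  p_1/q_1 = 48/1
  p_2/q_2 = 2255/47
  p_3/q_3 = 2303/48
  p_4/q_4 = 218737/4559
q_3 = 48 ≤ 84 < 4559 = q_4, so the answer is 2303/48.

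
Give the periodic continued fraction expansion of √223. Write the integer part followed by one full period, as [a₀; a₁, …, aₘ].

[14; 1, 13, 1, 28]

a₀ = ⌊√223⌋ = 14.
With m₀=0, d₀=1 and mₖ₊₁ = dₖaₖ − mₖ, dₖ₊₁ = (n − mₖ₊₁²)/dₖ, aₖ₊₁ = ⌊(a₀+mₖ₊₁)/dₖ₊₁⌋:
  k=1: m=14, d=27, a=1
  k=2: m=13, d=2, a=13
  k=3: m=13, d=27, a=1
  k=4: m=14, d=1, a=28
d=1 and a=2a₀=28 at k=4, so the next step gives (m, d) = (14, 27) again — its k=1 value — and the period has length 4.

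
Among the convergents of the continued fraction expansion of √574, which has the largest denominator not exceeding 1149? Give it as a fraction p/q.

27001/1127

√574 = [23; 1, 22, 1, 46, …] (period length 4).
Convergents:
  p_0/q_0 = 23/1
  p_1/q_1 = 24/1
  p_2/q_2 = 551/23
  p_3/q_3 = 575/24
  p_4/q_4 = 27001/1127
  p_5/q_5 = 27576/1151
q_4 = 1127 ≤ 1149 < 1151 = q_5, so the answer is 27001/1127.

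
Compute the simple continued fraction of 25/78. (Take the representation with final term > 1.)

25 = 0·78 + 25
78 = 3·25 + 3
25 = 8·3 + 1
3 = 3·1 + 0  (stop)
So 25/78 = [0; 3, 8, 3].

[0; 3, 8, 3]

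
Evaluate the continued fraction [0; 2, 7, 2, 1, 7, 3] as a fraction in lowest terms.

Fold from the inside: start with 3/1.
  7 + 1/3 = 22/3
  1 + 3/22 = 25/22
  2 + 22/25 = 72/25
  7 + 25/72 = 529/72
  2 + 72/529 = 1130/529
  0 + 529/1130 = 529/1130

529/1130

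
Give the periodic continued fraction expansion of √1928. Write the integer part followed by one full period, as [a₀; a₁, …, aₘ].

a₀ = ⌊√1928⌋ = 43.
With m₀=0, d₀=1 and mₖ₊₁ = dₖaₖ − mₖ, dₖ₊₁ = (n − mₖ₊₁²)/dₖ, aₖ₊₁ = ⌊(a₀+mₖ₊₁)/dₖ₊₁⌋:
  k=1: m=43, d=79, a=1
  k=2: m=36, d=8, a=9
  k=3: m=36, d=79, a=1
  k=4: m=43, d=1, a=86
d=1 and a=2a₀=86 at k=4, so the next step gives (m, d) = (43, 79) again — its k=1 value — and the period has length 4.

[43; 1, 9, 1, 86]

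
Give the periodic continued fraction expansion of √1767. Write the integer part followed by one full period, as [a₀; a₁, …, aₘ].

[42; 28, 84]

a₀ = ⌊√1767⌋ = 42.
With m₀=0, d₀=1 and mₖ₊₁ = dₖaₖ − mₖ, dₖ₊₁ = (n − mₖ₊₁²)/dₖ, aₖ₊₁ = ⌊(a₀+mₖ₊₁)/dₖ₊₁⌋:
  k=1: m=42, d=3, a=28
  k=2: m=42, d=1, a=84
d=1 and a=2a₀=84 at k=2, so the next step gives (m, d) = (42, 3) again — its k=1 value — and the period has length 2.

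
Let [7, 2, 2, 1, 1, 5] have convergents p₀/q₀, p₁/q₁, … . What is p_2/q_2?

37/5

Using pₖ = aₖpₖ₋₁ + pₖ₋₂, qₖ = aₖqₖ₋₁ + qₖ₋₂ (with p₋₁=1, p₋₂=0, q₋₁=0, q₋₂=1):
  k=0: a=7, p=7, q=1
  k=1: a=2, p=15, q=2
  k=2: a=2, p=37, q=5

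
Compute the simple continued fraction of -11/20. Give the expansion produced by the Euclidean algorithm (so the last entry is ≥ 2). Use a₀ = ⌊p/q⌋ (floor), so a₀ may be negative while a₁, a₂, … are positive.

-11 = -1×20 + 9
20 = 2×9 + 2
9 = 4×2 + 1
2 = 2×1 + 0  (stop)
So -11/20 = [-1; 2, 4, 2].

[-1; 2, 4, 2]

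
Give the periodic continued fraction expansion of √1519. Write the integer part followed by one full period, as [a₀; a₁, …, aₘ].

[38; 1, 37, 1, 76]

a₀ = ⌊√1519⌋ = 38.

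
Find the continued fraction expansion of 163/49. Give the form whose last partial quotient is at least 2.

[3; 3, 16]

163 = 3·49 + 16
49 = 3·16 + 1
16 = 16·1 + 0  (stop)
So 163/49 = [3; 3, 16].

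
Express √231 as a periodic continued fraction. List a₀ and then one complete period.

[15; 5, 30]

a₀ = ⌊√231⌋ = 15.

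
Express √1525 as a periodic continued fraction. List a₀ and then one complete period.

a₀ = ⌊√1525⌋ = 39.
With m₀=0, d₀=1 and mₖ₊₁ = dₖaₖ − mₖ, dₖ₊₁ = (n − mₖ₊₁²)/dₖ, aₖ₊₁ = ⌊(a₀+mₖ₊₁)/dₖ₊₁⌋:
  k=1: m=39, d=4, a=19
  k=2: m=37, d=39, a=1
  k=3: m=2, d=39, a=1
  k=4: m=37, d=4, a=19
  k=5: m=39, d=1, a=78
d=1 and a=2a₀=78 at k=5, so the next step gives (m, d) = (39, 4) again — its k=1 value — and the period has length 5.

[39; 19, 1, 1, 19, 78]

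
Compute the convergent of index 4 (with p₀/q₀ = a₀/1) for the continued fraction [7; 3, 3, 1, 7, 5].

Using pₖ = aₖpₖ₋₁ + pₖ₋₂, qₖ = aₖqₖ₋₁ + qₖ₋₂ (with p₋₁=1, p₋₂=0, q₋₁=0, q₋₂=1):
  k=0: a=7, p=7, q=1
  k=1: a=3, p=22, q=3
  k=2: a=3, p=73, q=10
  k=3: a=1, p=95, q=13
  k=4: a=7, p=738, q=101

738/101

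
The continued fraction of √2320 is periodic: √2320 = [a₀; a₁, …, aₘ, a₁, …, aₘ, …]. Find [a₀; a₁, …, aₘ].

a₀ = ⌊√2320⌋ = 48.
With m₀=0, d₀=1 and mₖ₊₁ = dₖaₖ − mₖ, dₖ₊₁ = (n − mₖ₊₁²)/dₖ, aₖ₊₁ = ⌊(a₀+mₖ₊₁)/dₖ₊₁⌋:
  k=1: m=48, d=16, a=6
  k=2: m=48, d=1, a=96
d=1 and a=2a₀=96 at k=2, so the next step gives (m, d) = (48, 16) again — its k=1 value — and the period has length 2.

[48; 6, 96]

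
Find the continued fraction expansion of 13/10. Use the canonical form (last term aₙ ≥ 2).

[1; 3, 3]

13 = 1·10 + 3
10 = 3·3 + 1
3 = 3·1 + 0  (stop)
So 13/10 = [1; 3, 3].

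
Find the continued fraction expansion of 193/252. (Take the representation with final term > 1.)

[0; 1, 3, 3, 1, 2, 5]

193 = 0·252 + 193
252 = 1·193 + 59
193 = 3·59 + 16
59 = 3·16 + 11
16 = 1·11 + 5
11 = 2·5 + 1
5 = 5·1 + 0  (stop)
So 193/252 = [0; 1, 3, 3, 1, 2, 5].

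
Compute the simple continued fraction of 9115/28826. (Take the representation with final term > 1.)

9115 = 0·28826 + 9115
28826 = 3·9115 + 1481
9115 = 6·1481 + 229
1481 = 6·229 + 107
229 = 2·107 + 15
107 = 7·15 + 2
15 = 7·2 + 1
2 = 2·1 + 0  (stop)
So 9115/28826 = [0; 3, 6, 6, 2, 7, 7, 2].

[0; 3, 6, 6, 2, 7, 7, 2]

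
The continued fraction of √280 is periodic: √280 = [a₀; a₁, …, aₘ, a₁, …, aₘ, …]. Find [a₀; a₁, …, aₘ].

[16; 1, 2, 1, 2, 1, 32]

a₀ = ⌊√280⌋ = 16.
With m₀=0, d₀=1 and mₖ₊₁ = dₖaₖ − mₖ, dₖ₊₁ = (n − mₖ₊₁²)/dₖ, aₖ₊₁ = ⌊(a₀+mₖ₊₁)/dₖ₊₁⌋:
  k=1: m=16, d=24, a=1
  k=2: m=8, d=9, a=2
  k=3: m=10, d=20, a=1
  k=4: m=10, d=9, a=2
  k=5: m=8, d=24, a=1
  k=6: m=16, d=1, a=32
d=1 and a=2a₀=32 at k=6, so the next step gives (m, d) = (16, 24) again — its k=1 value — and the period has length 6.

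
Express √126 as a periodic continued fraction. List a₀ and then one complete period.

[11; 4, 2, 4, 22]

a₀ = ⌊√126⌋ = 11.
With m₀=0, d₀=1 and mₖ₊₁ = dₖaₖ − mₖ, dₖ₊₁ = (n − mₖ₊₁²)/dₖ, aₖ₊₁ = ⌊(a₀+mₖ₊₁)/dₖ₊₁⌋:
  k=1: m=11, d=5, a=4
  k=2: m=9, d=9, a=2
  k=3: m=9, d=5, a=4
  k=4: m=11, d=1, a=22
d=1 and a=2a₀=22 at k=4, so the next step gives (m, d) = (11, 5) again — its k=1 value — and the period has length 4.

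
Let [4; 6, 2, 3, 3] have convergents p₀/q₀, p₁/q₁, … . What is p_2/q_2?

Using pₖ = aₖpₖ₋₁ + pₖ₋₂, qₖ = aₖqₖ₋₁ + qₖ₋₂ (with p₋₁=1, p₋₂=0, q₋₁=0, q₋₂=1):
  k=0: a=4, p=4, q=1
  k=1: a=6, p=25, q=6
  k=2: a=2, p=54, q=13

54/13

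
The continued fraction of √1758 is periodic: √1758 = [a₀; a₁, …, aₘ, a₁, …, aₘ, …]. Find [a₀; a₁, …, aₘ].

a₀ = ⌊√1758⌋ = 41.
With m₀=0, d₀=1 and mₖ₊₁ = dₖaₖ − mₖ, dₖ₊₁ = (n − mₖ₊₁²)/dₖ, aₖ₊₁ = ⌊(a₀+mₖ₊₁)/dₖ₊₁⌋:
  k=1: m=41, d=77, a=1
  k=2: m=36, d=6, a=12
  k=3: m=36, d=77, a=1
  k=4: m=41, d=1, a=82
d=1 and a=2a₀=82 at k=4, so the next step gives (m, d) = (41, 77) again — its k=1 value — and the period has length 4.

[41; 1, 12, 1, 82]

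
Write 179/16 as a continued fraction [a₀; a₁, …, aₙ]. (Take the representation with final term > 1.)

[11; 5, 3]

179 = 11·16 + 3
16 = 5·3 + 1
3 = 3·1 + 0  (stop)
So 179/16 = [11; 5, 3].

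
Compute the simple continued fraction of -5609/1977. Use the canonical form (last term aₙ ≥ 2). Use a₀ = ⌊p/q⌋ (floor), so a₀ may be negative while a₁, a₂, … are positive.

-5609 = -3·1977 + 322
1977 = 6·322 + 45
322 = 7·45 + 7
45 = 6·7 + 3
7 = 2·3 + 1
3 = 3·1 + 0  (stop)
So -5609/1977 = [-3; 6, 7, 6, 2, 3].

[-3; 6, 7, 6, 2, 3]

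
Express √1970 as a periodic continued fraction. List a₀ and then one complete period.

[44; 2, 1, 1, 2, 88]

a₀ = ⌊√1970⌋ = 44.
With m₀=0, d₀=1 and mₖ₊₁ = dₖaₖ − mₖ, dₖ₊₁ = (n − mₖ₊₁²)/dₖ, aₖ₊₁ = ⌊(a₀+mₖ₊₁)/dₖ₊₁⌋:
  k=1: m=44, d=34, a=2
  k=2: m=24, d=41, a=1
  k=3: m=17, d=41, a=1
  k=4: m=24, d=34, a=2
  k=5: m=44, d=1, a=88
d=1 and a=2a₀=88 at k=5, so the next step gives (m, d) = (44, 34) again — its k=1 value — and the period has length 5.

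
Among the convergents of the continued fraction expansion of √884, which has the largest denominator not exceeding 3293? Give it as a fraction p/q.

√884 = [29; 1, 2, 1, 2, 1, 2, 1, 58, …] (period length 8).
Convergents:
  p_0/q_0 = 29/1
  p_1/q_1 = 30/1
  p_2/q_2 = 89/3
  p_3/q_3 = 119/4
  p_4/q_4 = 327/11
  p_5/q_5 = 446/15
  p_6/q_6 = 1219/41
  p_7/q_7 = 1665/56
  p_8/q_8 = 97789/3289
  p_9/q_9 = 99454/3345
q_8 = 3289 ≤ 3293 < 3345 = q_9, so the answer is 97789/3289.

97789/3289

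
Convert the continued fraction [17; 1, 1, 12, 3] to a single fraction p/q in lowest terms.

Fold from the inside: start with 3/1.
  12 + 1/3 = 37/3
  1 + 3/37 = 40/37
  1 + 37/40 = 77/40
  17 + 40/77 = 1349/77

1349/77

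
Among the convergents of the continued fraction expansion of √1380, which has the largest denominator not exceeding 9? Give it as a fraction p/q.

√1380 = [37; 6, 1, 2, 1, 6, 74, …] (period length 6).
Convergents:
  p_0/q_0 = 37/1
  p_1/q_1 = 223/6
  p_2/q_2 = 260/7
  p_3/q_3 = 743/20
q_2 = 7 ≤ 9 < 20 = q_3, so the answer is 260/7.

260/7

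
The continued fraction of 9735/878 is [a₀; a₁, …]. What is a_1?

11

9735 = 11·878 + 77   →  a_0 = 11
878 = 11·77 + 31   →  a_1 = 11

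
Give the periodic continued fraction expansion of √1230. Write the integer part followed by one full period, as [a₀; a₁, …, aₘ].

[35; 14, 70]

a₀ = ⌊√1230⌋ = 35.
With m₀=0, d₀=1 and mₖ₊₁ = dₖaₖ − mₖ, dₖ₊₁ = (n − mₖ₊₁²)/dₖ, aₖ₊₁ = ⌊(a₀+mₖ₊₁)/dₖ₊₁⌋:
  k=1: m=35, d=5, a=14
  k=2: m=35, d=1, a=70
d=1 and a=2a₀=70 at k=2, so the next step gives (m, d) = (35, 5) again — its k=1 value — and the period has length 2.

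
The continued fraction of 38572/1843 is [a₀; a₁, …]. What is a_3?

14

38572 = 20·1843 + 1712   →  a_0 = 20
1843 = 1·1712 + 131   →  a_1 = 1
1712 = 13·131 + 9   →  a_2 = 13
131 = 14·9 + 5   →  a_3 = 14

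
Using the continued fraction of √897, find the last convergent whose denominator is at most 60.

√897 = [29; 1, 18, 1, 58, …] (period length 4).
Convergents:
  p_0/q_0 = 29/1
  p_1/q_1 = 30/1
  p_2/q_2 = 569/19
  p_3/q_3 = 599/20
  p_4/q_4 = 35311/1179
q_3 = 20 ≤ 60 < 1179 = q_4, so the answer is 599/20.

599/20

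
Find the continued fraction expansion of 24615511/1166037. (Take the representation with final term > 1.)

24615511 = 21×1166037 + 128734
1166037 = 9×128734 + 7431
128734 = 17×7431 + 2407
7431 = 3×2407 + 210
2407 = 11×210 + 97
210 = 2×97 + 16
97 = 6×16 + 1
16 = 16×1 + 0  (stop)
So 24615511/1166037 = [21; 9, 17, 3, 11, 2, 6, 16].

[21; 9, 17, 3, 11, 2, 6, 16]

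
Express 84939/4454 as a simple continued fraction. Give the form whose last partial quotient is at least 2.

84939 = 19×4454 + 313
4454 = 14×313 + 72
313 = 4×72 + 25
72 = 2×25 + 22
25 = 1×22 + 3
22 = 7×3 + 1
3 = 3×1 + 0  (stop)
So 84939/4454 = [19; 14, 4, 2, 1, 7, 3].

[19; 14, 4, 2, 1, 7, 3]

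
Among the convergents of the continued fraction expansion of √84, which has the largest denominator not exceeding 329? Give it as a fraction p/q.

√84 = [9; 6, 18, …] (period length 2).
Convergents:
  p_0/q_0 = 9/1
  p_1/q_1 = 55/6
  p_2/q_2 = 999/109
  p_3/q_3 = 6049/660
q_2 = 109 ≤ 329 < 660 = q_3, so the answer is 999/109.

999/109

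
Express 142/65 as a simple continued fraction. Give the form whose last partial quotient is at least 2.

142 = 2*65 + 12
65 = 5*12 + 5
12 = 2*5 + 2
5 = 2*2 + 1
2 = 2*1 + 0  (stop)
So 142/65 = [2; 5, 2, 2, 2].

[2; 5, 2, 2, 2]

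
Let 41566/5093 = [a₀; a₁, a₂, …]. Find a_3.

9

41566 = 8·5093 + 822   →  a_0 = 8
5093 = 6·822 + 161   →  a_1 = 6
822 = 5·161 + 17   →  a_2 = 5
161 = 9·17 + 8   →  a_3 = 9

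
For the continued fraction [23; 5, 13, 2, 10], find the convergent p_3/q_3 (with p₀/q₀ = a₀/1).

Using pₖ = aₖpₖ₋₁ + pₖ₋₂, qₖ = aₖqₖ₋₁ + qₖ₋₂ (with p₋₁=1, p₋₂=0, q₋₁=0, q₋₂=1):
  k=0: a=23, p=23, q=1
  k=1: a=5, p=116, q=5
  k=2: a=13, p=1531, q=66
  k=3: a=2, p=3178, q=137

3178/137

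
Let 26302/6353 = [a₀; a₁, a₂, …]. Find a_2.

26302 = 4·6353 + 890   →  a_0 = 4
6353 = 7·890 + 123   →  a_1 = 7
890 = 7·123 + 29   →  a_2 = 7

7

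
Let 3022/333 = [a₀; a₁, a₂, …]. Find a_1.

13

3022 = 9·333 + 25   →  a_0 = 9
333 = 13·25 + 8   →  a_1 = 13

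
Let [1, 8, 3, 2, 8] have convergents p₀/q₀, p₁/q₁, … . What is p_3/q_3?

Using pₖ = aₖpₖ₋₁ + pₖ₋₂, qₖ = aₖqₖ₋₁ + qₖ₋₂ (with p₋₁=1, p₋₂=0, q₋₁=0, q₋₂=1):
  k=0: a=1, p=1, q=1
  k=1: a=8, p=9, q=8
  k=2: a=3, p=28, q=25
  k=3: a=2, p=65, q=58

65/58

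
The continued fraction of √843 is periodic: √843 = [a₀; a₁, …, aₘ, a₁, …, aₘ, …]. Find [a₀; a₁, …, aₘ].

[29; 29, 58]

a₀ = ⌊√843⌋ = 29.
With m₀=0, d₀=1 and mₖ₊₁ = dₖaₖ − mₖ, dₖ₊₁ = (n − mₖ₊₁²)/dₖ, aₖ₊₁ = ⌊(a₀+mₖ₊₁)/dₖ₊₁⌋:
  k=1: m=29, d=2, a=29
  k=2: m=29, d=1, a=58
d=1 and a=2a₀=58 at k=2, so the next step gives (m, d) = (29, 2) again — its k=1 value — and the period has length 2.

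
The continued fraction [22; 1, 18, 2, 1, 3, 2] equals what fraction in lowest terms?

Using pₖ = aₖpₖ₋₁ + pₖ₋₂ and qₖ = aₖqₖ₋₁ + qₖ₋₂:
  k=0: a=22, p=22, q=1
  k=1: a=1, p=23, q=1
  k=2: a=18, p=436, q=19
  k=3: a=2, p=895, q=39
  k=4: a=1, p=1331, q=58
  k=5: a=3, p=4888, q=213
  k=6: a=2, p=11107, q=484

11107/484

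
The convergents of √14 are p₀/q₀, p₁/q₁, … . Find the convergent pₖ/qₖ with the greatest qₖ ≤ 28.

√14 = [3; 1, 2, 1, 6, …] (period length 4).
Convergents:
  p_0/q_0 = 3/1
  p_1/q_1 = 4/1
  p_2/q_2 = 11/3
  p_3/q_3 = 15/4
  p_4/q_4 = 101/27
  p_5/q_5 = 116/31
q_4 = 27 ≤ 28 < 31 = q_5, so the answer is 101/27.

101/27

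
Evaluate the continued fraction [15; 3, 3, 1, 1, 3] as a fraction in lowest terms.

Using pₖ = aₖpₖ₋₁ + pₖ₋₂ and qₖ = aₖqₖ₋₁ + qₖ₋₂:
  k=0: a=15, p=15, q=1
  k=1: a=3, p=46, q=3
  k=2: a=3, p=153, q=10
  k=3: a=1, p=199, q=13
  k=4: a=1, p=352, q=23
  k=5: a=3, p=1255, q=82

1255/82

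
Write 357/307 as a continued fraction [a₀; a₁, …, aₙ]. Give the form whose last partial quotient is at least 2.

[1; 6, 7, 7]

357 = 1*307 + 50
307 = 6*50 + 7
50 = 7*7 + 1
7 = 7*1 + 0  (stop)
So 357/307 = [1; 6, 7, 7].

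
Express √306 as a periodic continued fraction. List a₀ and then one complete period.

a₀ = ⌊√306⌋ = 17.
With m₀=0, d₀=1 and mₖ₊₁ = dₖaₖ − mₖ, dₖ₊₁ = (n − mₖ₊₁²)/dₖ, aₖ₊₁ = ⌊(a₀+mₖ₊₁)/dₖ₊₁⌋:
  k=1: m=17, d=17, a=2
  k=2: m=17, d=1, a=34
d=1 and a=2a₀=34 at k=2, so the next step gives (m, d) = (17, 17) again — its k=1 value — and the period has length 2.

[17; 2, 34]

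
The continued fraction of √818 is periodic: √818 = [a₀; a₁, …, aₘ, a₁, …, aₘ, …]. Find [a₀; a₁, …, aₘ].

[28; 1, 1, 1, 1, 56]

a₀ = ⌊√818⌋ = 28.
With m₀=0, d₀=1 and mₖ₊₁ = dₖaₖ − mₖ, dₖ₊₁ = (n − mₖ₊₁²)/dₖ, aₖ₊₁ = ⌊(a₀+mₖ₊₁)/dₖ₊₁⌋:
  k=1: m=28, d=34, a=1
  k=2: m=6, d=23, a=1
  k=3: m=17, d=23, a=1
  k=4: m=6, d=34, a=1
  k=5: m=28, d=1, a=56
d=1 and a=2a₀=56 at k=5, so the next step gives (m, d) = (28, 34) again — its k=1 value — and the period has length 5.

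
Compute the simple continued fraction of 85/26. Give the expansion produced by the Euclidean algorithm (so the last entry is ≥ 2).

[3; 3, 1, 2, 2]

85 = 3*26 + 7
26 = 3*7 + 5
7 = 1*5 + 2
5 = 2*2 + 1
2 = 2*1 + 0  (stop)
So 85/26 = [3; 3, 1, 2, 2].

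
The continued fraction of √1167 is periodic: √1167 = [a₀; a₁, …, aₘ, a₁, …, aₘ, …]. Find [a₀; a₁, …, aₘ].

[34; 6, 5, 11, 5, 6, 68]

a₀ = ⌊√1167⌋ = 34.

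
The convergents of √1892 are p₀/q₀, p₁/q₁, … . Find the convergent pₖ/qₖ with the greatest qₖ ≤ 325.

7525/173

√1892 = [43; 2, 86, …] (period length 2).
Convergents:
  p_0/q_0 = 43/1
  p_1/q_1 = 87/2
  p_2/q_2 = 7525/173
  p_3/q_3 = 15137/348
q_2 = 173 ≤ 325 < 348 = q_3, so the answer is 7525/173.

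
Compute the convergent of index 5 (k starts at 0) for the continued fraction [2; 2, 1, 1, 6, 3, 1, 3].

249/104

Using pₖ = aₖpₖ₋₁ + pₖ₋₂, qₖ = aₖqₖ₋₁ + qₖ₋₂ (with p₋₁=1, p₋₂=0, q₋₁=0, q₋₂=1):
  k=0: a=2, p=2, q=1
  k=1: a=2, p=5, q=2
  k=2: a=1, p=7, q=3
  k=3: a=1, p=12, q=5
  k=4: a=6, p=79, q=33
  k=5: a=3, p=249, q=104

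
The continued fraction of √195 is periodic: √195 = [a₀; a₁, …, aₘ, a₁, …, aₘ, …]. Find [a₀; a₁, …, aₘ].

[13; 1, 26]

a₀ = ⌊√195⌋ = 13.
With m₀=0, d₀=1 and mₖ₊₁ = dₖaₖ − mₖ, dₖ₊₁ = (n − mₖ₊₁²)/dₖ, aₖ₊₁ = ⌊(a₀+mₖ₊₁)/dₖ₊₁⌋:
  k=1: m=13, d=26, a=1
  k=2: m=13, d=1, a=26
d=1 and a=2a₀=26 at k=2, so the next step gives (m, d) = (13, 26) again — its k=1 value — and the period has length 2.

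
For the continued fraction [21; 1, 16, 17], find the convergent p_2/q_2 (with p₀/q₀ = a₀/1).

Using pₖ = aₖpₖ₋₁ + pₖ₋₂, qₖ = aₖqₖ₋₁ + qₖ₋₂ (with p₋₁=1, p₋₂=0, q₋₁=0, q₋₂=1):
  k=0: a=21, p=21, q=1
  k=1: a=1, p=22, q=1
  k=2: a=16, p=373, q=17

373/17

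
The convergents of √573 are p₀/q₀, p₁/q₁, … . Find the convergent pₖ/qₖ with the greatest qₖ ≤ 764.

√573 = [23; 1, 14, 1, 46, …] (period length 4).
Convergents:
  p_0/q_0 = 23/1
  p_1/q_1 = 24/1
  p_2/q_2 = 359/15
  p_3/q_3 = 383/16
  p_4/q_4 = 17977/751
  p_5/q_5 = 18360/767
q_4 = 751 ≤ 764 < 767 = q_5, so the answer is 17977/751.

17977/751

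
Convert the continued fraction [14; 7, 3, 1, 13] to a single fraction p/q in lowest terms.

5641/399

Fold from the inside: start with 13/1.
  1 + 1/13 = 14/13
  3 + 13/14 = 55/14
  7 + 14/55 = 399/55
  14 + 55/399 = 5641/399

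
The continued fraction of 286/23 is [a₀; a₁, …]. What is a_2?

286 = 12·23 + 10   →  a_0 = 12
23 = 2·10 + 3   →  a_1 = 2
10 = 3·3 + 1   →  a_2 = 3

3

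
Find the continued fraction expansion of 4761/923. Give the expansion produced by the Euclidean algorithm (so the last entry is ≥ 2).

4761 = 5*923 + 146
923 = 6*146 + 47
146 = 3*47 + 5
47 = 9*5 + 2
5 = 2*2 + 1
2 = 2*1 + 0  (stop)
So 4761/923 = [5; 6, 3, 9, 2, 2].

[5; 6, 3, 9, 2, 2]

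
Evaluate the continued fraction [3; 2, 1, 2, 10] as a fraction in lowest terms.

Using pₖ = aₖpₖ₋₁ + pₖ₋₂ and qₖ = aₖqₖ₋₁ + qₖ₋₂:
  k=0: a=3, p=3, q=1
  k=1: a=2, p=7, q=2
  k=2: a=1, p=10, q=3
  k=3: a=2, p=27, q=8
  k=4: a=10, p=280, q=83

280/83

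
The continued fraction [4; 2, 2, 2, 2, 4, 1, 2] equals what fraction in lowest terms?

1951/442

Fold from the inside: start with 2/1.
  1 + 1/2 = 3/2
  4 + 2/3 = 14/3
  2 + 3/14 = 31/14
  2 + 14/31 = 76/31
  2 + 31/76 = 183/76
  2 + 76/183 = 442/183
  4 + 183/442 = 1951/442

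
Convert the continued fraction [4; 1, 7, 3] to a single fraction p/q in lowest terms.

122/25

Using pₖ = aₖpₖ₋₁ + pₖ₋₂ and qₖ = aₖqₖ₋₁ + qₖ₋₂:
  k=0: a=4, p=4, q=1
  k=1: a=1, p=5, q=1
  k=2: a=7, p=39, q=8
  k=3: a=3, p=122, q=25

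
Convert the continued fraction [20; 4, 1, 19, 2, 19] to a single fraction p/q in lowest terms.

Fold from the inside: start with 19/1.
  2 + 1/19 = 39/19
  19 + 19/39 = 760/39
  1 + 39/760 = 799/760
  4 + 760/799 = 3956/799
  20 + 799/3956 = 79919/3956

79919/3956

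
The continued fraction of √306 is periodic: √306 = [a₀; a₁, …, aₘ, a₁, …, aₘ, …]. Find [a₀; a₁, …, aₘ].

[17; 2, 34]

a₀ = ⌊√306⌋ = 17.
With m₀=0, d₀=1 and mₖ₊₁ = dₖaₖ − mₖ, dₖ₊₁ = (n − mₖ₊₁²)/dₖ, aₖ₊₁ = ⌊(a₀+mₖ₊₁)/dₖ₊₁⌋:
  k=1: m=17, d=17, a=2
  k=2: m=17, d=1, a=34
d=1 and a=2a₀=34 at k=2, so the next step gives (m, d) = (17, 17) again — its k=1 value — and the period has length 2.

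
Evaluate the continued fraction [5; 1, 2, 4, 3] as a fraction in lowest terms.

Fold from the inside: start with 3/1.
  4 + 1/3 = 13/3
  2 + 3/13 = 29/13
  1 + 13/29 = 42/29
  5 + 29/42 = 239/42

239/42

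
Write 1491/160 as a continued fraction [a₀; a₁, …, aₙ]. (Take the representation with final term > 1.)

[9; 3, 7, 3, 2]

1491 = 9×160 + 51
160 = 3×51 + 7
51 = 7×7 + 2
7 = 3×2 + 1
2 = 2×1 + 0  (stop)
So 1491/160 = [9; 3, 7, 3, 2].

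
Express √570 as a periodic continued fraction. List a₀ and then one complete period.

[23; 1, 6, 1, 46]

a₀ = ⌊√570⌋ = 23.
With m₀=0, d₀=1 and mₖ₊₁ = dₖaₖ − mₖ, dₖ₊₁ = (n − mₖ₊₁²)/dₖ, aₖ₊₁ = ⌊(a₀+mₖ₊₁)/dₖ₊₁⌋:
  k=1: m=23, d=41, a=1
  k=2: m=18, d=6, a=6
  k=3: m=18, d=41, a=1
  k=4: m=23, d=1, a=46
d=1 and a=2a₀=46 at k=4, so the next step gives (m, d) = (23, 41) again — its k=1 value — and the period has length 4.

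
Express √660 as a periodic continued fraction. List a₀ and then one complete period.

[25; 1, 2, 4, 2, 1, 50]

a₀ = ⌊√660⌋ = 25.
With m₀=0, d₀=1 and mₖ₊₁ = dₖaₖ − mₖ, dₖ₊₁ = (n − mₖ₊₁²)/dₖ, aₖ₊₁ = ⌊(a₀+mₖ₊₁)/dₖ₊₁⌋:
  k=1: m=25, d=35, a=1
  k=2: m=10, d=16, a=2
  k=3: m=22, d=11, a=4
  k=4: m=22, d=16, a=2
  k=5: m=10, d=35, a=1
  k=6: m=25, d=1, a=50
d=1 and a=2a₀=50 at k=6, so the next step gives (m, d) = (25, 35) again — its k=1 value — and the period has length 6.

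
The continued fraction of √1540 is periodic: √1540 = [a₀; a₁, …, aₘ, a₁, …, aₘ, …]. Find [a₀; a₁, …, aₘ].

[39; 4, 8, 2, 8, 4, 78]

a₀ = ⌊√1540⌋ = 39.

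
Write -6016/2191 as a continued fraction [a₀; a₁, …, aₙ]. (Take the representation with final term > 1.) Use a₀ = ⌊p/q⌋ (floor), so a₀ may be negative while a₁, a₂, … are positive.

-6016 = -3×2191 + 557
2191 = 3×557 + 520
557 = 1×520 + 37
520 = 14×37 + 2
37 = 18×2 + 1
2 = 2×1 + 0  (stop)
So -6016/2191 = [-3; 3, 1, 14, 18, 2].

[-3; 3, 1, 14, 18, 2]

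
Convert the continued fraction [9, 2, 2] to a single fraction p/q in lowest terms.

47/5

Fold from the inside: start with 2/1.
  2 + 1/2 = 5/2
  9 + 2/5 = 47/5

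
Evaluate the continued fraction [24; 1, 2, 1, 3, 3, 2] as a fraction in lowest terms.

2795/113

Using pₖ = aₖpₖ₋₁ + pₖ₋₂ and qₖ = aₖqₖ₋₁ + qₖ₋₂:
  k=0: a=24, p=24, q=1
  k=1: a=1, p=25, q=1
  k=2: a=2, p=74, q=3
  k=3: a=1, p=99, q=4
  k=4: a=3, p=371, q=15
  k=5: a=3, p=1212, q=49
  k=6: a=2, p=2795, q=113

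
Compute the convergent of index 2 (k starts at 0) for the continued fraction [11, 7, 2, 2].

167/15

Using pₖ = aₖpₖ₋₁ + pₖ₋₂, qₖ = aₖqₖ₋₁ + qₖ₋₂ (with p₋₁=1, p₋₂=0, q₋₁=0, q₋₂=1):
  k=0: a=11, p=11, q=1
  k=1: a=7, p=78, q=7
  k=2: a=2, p=167, q=15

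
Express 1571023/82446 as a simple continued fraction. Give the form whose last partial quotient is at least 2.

[19; 18, 8, 15, 4, 9]

1571023 = 19·82446 + 4549
82446 = 18·4549 + 564
4549 = 8·564 + 37
564 = 15·37 + 9
37 = 4·9 + 1
9 = 9·1 + 0  (stop)
So 1571023/82446 = [19; 18, 8, 15, 4, 9].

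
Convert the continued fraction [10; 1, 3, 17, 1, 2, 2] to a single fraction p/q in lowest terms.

Fold from the inside: start with 2/1.
  2 + 1/2 = 5/2
  1 + 2/5 = 7/5
  17 + 5/7 = 124/7
  3 + 7/124 = 379/124
  1 + 124/379 = 503/379
  10 + 379/503 = 5409/503

5409/503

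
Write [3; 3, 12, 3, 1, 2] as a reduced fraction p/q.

Using pₖ = aₖpₖ₋₁ + pₖ₋₂ and qₖ = aₖqₖ₋₁ + qₖ₋₂:
  k=0: a=3, p=3, q=1
  k=1: a=3, p=10, q=3
  k=2: a=12, p=123, q=37
  k=3: a=3, p=379, q=114
  k=4: a=1, p=502, q=151
  k=5: a=2, p=1383, q=416

1383/416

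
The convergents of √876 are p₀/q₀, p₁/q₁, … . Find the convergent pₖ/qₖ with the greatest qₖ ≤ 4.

59/2

√876 = [29; 1, 1, 2, 14, 2, 1, 1, 58, …] (period length 8).
Convergents:
  p_0/q_0 = 29/1
  p_1/q_1 = 30/1
  p_2/q_2 = 59/2
  p_3/q_3 = 148/5
q_2 = 2 ≤ 4 < 5 = q_3, so the answer is 59/2.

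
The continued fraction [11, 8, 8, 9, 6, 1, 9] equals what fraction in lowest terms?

462354/41567

Using pₖ = aₖpₖ₋₁ + pₖ₋₂ and qₖ = aₖqₖ₋₁ + qₖ₋₂:
  k=0: a=11, p=11, q=1
  k=1: a=8, p=89, q=8
  k=2: a=8, p=723, q=65
  k=3: a=9, p=6596, q=593
  k=4: a=6, p=40299, q=3623
  k=5: a=1, p=46895, q=4216
  k=6: a=9, p=462354, q=41567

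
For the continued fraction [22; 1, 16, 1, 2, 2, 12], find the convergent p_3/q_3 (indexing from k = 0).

413/18

Using pₖ = aₖpₖ₋₁ + pₖ₋₂, qₖ = aₖqₖ₋₁ + qₖ₋₂ (with p₋₁=1, p₋₂=0, q₋₁=0, q₋₂=1):
  k=0: a=22, p=22, q=1
  k=1: a=1, p=23, q=1
  k=2: a=16, p=390, q=17
  k=3: a=1, p=413, q=18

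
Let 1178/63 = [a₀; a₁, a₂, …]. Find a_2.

1178 = 18·63 + 44   →  a_0 = 18
63 = 1·44 + 19   →  a_1 = 1
44 = 2·19 + 6   →  a_2 = 2

2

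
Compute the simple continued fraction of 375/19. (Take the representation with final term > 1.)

375 = 19*19 + 14
19 = 1*14 + 5
14 = 2*5 + 4
5 = 1*4 + 1
4 = 4*1 + 0  (stop)
So 375/19 = [19; 1, 2, 1, 4].

[19; 1, 2, 1, 4]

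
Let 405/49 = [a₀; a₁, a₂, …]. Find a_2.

1

405 = 8·49 + 13   →  a_0 = 8
49 = 3·13 + 10   →  a_1 = 3
13 = 1·10 + 3   →  a_2 = 1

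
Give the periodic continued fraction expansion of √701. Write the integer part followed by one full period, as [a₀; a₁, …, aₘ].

[26; 2, 10, 10, 2, 52]

a₀ = ⌊√701⌋ = 26.
With m₀=0, d₀=1 and mₖ₊₁ = dₖaₖ − mₖ, dₖ₊₁ = (n − mₖ₊₁²)/dₖ, aₖ₊₁ = ⌊(a₀+mₖ₊₁)/dₖ₊₁⌋:
  k=1: m=26, d=25, a=2
  k=2: m=24, d=5, a=10
  k=3: m=26, d=5, a=10
  k=4: m=24, d=25, a=2
  k=5: m=26, d=1, a=52
d=1 and a=2a₀=52 at k=5, so the next step gives (m, d) = (26, 25) again — its k=1 value — and the period has length 5.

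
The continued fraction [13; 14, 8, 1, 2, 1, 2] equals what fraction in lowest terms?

Fold from the inside: start with 2/1.
  1 + 1/2 = 3/2
  2 + 2/3 = 8/3
  1 + 3/8 = 11/8
  8 + 8/11 = 96/11
  14 + 11/96 = 1355/96
  13 + 96/1355 = 17711/1355

17711/1355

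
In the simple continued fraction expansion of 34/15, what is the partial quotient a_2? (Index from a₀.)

34 = 2·15 + 4   →  a_0 = 2
15 = 3·4 + 3   →  a_1 = 3
4 = 1·3 + 1   →  a_2 = 1

1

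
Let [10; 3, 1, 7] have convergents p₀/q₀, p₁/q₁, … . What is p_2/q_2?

41/4

Using pₖ = aₖpₖ₋₁ + pₖ₋₂, qₖ = aₖqₖ₋₁ + qₖ₋₂ (with p₋₁=1, p₋₂=0, q₋₁=0, q₋₂=1):
  k=0: a=10, p=10, q=1
  k=1: a=3, p=31, q=3
  k=2: a=1, p=41, q=4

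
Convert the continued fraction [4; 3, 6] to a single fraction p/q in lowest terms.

82/19

Using pₖ = aₖpₖ₋₁ + pₖ₋₂ and qₖ = aₖqₖ₋₁ + qₖ₋₂:
  k=0: a=4, p=4, q=1
  k=1: a=3, p=13, q=3
  k=2: a=6, p=82, q=19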